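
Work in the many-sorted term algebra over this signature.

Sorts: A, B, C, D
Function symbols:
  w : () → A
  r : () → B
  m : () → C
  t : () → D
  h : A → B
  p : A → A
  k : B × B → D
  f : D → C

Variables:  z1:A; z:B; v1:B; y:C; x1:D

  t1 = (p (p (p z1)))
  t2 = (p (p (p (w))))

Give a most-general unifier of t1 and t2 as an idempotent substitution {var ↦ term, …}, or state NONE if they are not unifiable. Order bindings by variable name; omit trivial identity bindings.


{z1 ↦ (w)}


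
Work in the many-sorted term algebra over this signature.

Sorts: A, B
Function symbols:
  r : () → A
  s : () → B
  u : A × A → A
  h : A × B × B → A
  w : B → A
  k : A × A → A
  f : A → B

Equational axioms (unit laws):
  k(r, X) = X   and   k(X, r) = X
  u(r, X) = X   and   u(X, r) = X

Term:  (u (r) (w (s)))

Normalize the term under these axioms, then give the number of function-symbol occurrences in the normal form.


1. (u (r) (w (s)))  →  (w (s))
normal form: (w (s))

size = 2


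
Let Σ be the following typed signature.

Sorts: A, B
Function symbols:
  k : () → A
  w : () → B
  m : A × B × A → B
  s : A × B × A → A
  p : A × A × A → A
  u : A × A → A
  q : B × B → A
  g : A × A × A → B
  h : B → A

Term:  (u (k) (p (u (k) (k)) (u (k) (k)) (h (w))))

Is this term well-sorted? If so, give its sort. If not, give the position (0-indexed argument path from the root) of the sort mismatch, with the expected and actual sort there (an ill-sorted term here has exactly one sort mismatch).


  (k) : A
      (k) : A
      (k) : A
    (u (k) (k)) : A
      (k) : A
      (k) : A
    (u (k) (k)) : A
      (w) : B
    (h (w)) : A
  (p (u (k) (k)) (u (k) (k)) (h (w))) : A
(u (k) (p (u (k) (k)) (u (k) (k)) (h (w)))) : A

well-sorted; sort = A


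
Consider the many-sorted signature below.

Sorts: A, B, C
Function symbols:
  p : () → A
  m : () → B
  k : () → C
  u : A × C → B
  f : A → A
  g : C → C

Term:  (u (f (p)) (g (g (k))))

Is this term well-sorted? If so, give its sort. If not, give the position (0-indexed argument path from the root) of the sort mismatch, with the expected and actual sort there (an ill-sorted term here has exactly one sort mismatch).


well-sorted; sort = B

    (p) : A
  (f (p)) : A
      (k) : C
    (g (k)) : C
  (g (g (k))) : C
(u (f (p)) (g (g (k)))) : B


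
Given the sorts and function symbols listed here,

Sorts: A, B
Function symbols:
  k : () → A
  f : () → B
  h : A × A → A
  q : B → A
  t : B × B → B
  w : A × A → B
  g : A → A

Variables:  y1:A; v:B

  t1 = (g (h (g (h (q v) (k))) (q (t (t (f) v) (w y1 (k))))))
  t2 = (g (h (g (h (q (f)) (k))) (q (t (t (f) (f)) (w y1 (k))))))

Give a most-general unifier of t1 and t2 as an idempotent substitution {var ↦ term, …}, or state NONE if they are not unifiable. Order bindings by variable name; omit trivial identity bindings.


{v ↦ (f)}


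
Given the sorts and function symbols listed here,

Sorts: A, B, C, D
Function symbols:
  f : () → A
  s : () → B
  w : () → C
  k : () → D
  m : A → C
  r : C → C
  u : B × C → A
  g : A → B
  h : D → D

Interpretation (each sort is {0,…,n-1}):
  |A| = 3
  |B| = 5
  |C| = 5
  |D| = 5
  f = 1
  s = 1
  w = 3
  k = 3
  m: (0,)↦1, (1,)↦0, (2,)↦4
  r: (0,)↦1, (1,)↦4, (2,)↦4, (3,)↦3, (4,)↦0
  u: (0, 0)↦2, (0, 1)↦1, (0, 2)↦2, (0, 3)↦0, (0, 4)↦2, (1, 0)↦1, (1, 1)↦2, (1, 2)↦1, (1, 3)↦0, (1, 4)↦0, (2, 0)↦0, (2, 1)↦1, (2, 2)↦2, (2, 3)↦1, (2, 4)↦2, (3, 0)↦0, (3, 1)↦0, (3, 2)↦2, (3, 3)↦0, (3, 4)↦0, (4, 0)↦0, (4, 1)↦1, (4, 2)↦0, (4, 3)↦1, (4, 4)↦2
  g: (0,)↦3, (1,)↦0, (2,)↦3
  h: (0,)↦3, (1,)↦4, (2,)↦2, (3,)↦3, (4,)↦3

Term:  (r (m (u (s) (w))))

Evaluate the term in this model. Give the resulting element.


  s = 1
  w = 3
  (u (s) (w)) = u(1, 3) = 0
  (m (u (s) (w))) = m(0,) = 1
  (r (m (u (s) (w)))) = r(1,) = 4

value = 4


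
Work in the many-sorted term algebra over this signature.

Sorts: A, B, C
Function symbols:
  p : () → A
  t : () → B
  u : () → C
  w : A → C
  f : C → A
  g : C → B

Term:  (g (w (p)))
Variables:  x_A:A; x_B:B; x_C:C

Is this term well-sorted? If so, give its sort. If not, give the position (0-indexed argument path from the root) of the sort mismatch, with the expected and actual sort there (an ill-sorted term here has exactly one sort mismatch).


    (p) : A
  (w (p)) : C
(g (w (p))) : B

well-sorted; sort = B


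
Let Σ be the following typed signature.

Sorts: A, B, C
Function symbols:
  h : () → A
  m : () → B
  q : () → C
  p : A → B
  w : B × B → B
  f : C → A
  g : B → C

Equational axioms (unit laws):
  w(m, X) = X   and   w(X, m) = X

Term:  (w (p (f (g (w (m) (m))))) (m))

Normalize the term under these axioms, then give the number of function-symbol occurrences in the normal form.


1. (w (p (f (g (w (m) (m))))) (m))  →  (p (f (g (w (m) (m)))))
2. (p (f (g (w (m) (m)))))  →  (p (f (g (m))))
normal form: (p (f (g (m))))

size = 4


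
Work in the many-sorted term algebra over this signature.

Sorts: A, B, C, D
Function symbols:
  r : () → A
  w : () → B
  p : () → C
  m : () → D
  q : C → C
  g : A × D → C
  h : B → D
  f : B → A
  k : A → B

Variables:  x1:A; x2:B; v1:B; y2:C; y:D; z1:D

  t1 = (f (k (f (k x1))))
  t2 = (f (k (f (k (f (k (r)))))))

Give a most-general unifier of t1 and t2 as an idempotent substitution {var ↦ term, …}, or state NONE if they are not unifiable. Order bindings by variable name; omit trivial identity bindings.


{x1 ↦ (f (k (r)))}


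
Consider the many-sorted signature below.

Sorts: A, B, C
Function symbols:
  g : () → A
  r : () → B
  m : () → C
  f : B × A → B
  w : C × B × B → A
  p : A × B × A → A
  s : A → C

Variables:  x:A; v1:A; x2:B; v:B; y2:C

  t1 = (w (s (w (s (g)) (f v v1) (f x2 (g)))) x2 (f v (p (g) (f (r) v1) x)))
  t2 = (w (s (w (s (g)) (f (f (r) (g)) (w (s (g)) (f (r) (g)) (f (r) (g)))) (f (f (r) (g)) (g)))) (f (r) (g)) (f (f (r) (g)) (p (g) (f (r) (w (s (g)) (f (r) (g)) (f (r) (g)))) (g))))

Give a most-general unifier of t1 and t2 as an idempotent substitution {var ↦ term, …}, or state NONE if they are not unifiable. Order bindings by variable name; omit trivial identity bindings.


{v ↦ (f (r) (g)), v1 ↦ (w (s (g)) (f (r) (g)) (f (r) (g))), x ↦ (g), x2 ↦ (f (r) (g))}


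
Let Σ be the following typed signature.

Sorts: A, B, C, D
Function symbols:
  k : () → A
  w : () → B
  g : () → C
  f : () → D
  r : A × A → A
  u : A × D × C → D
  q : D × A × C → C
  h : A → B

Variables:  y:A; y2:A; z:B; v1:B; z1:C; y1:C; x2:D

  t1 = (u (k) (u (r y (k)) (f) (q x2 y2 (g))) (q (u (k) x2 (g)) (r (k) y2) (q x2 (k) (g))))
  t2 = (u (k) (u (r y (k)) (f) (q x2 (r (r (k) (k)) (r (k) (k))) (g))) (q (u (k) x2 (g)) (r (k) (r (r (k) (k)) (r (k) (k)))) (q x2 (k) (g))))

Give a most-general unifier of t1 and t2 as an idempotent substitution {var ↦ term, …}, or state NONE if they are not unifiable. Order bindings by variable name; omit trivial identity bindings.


{y2 ↦ (r (r (k) (k)) (r (k) (k)))}


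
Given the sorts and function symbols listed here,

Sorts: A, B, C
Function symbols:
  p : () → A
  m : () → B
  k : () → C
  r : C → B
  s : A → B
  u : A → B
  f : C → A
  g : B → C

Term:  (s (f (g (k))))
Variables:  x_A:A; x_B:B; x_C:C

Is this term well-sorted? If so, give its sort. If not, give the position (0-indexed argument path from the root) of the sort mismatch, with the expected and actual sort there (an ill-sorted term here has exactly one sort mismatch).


      (k) : C
    (g (k)) : ✗ arg 0 at [0, 0, 0] has sort C, expected B

ill-sorted at position [0, 0, 0]: expected B, got C


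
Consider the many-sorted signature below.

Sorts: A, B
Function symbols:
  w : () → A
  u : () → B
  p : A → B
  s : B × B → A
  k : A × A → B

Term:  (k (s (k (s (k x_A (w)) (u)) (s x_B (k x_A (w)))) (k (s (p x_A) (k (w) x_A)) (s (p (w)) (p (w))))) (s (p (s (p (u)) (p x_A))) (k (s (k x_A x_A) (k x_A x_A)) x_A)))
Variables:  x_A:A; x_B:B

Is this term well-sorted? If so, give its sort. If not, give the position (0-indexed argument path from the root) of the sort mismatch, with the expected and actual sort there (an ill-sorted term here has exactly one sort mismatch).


          x_A : A
          (w) : A
        (k x_A (w)) : B
        (u) : B
      (s (k x_A (w)) (u)) : A
        x_B : B
          x_A : A
          (w) : A
        (k x_A (w)) : B
      (s x_B (k x_A (w))) : A
    (k (s (k x_A (w)) (u)) (s x_B (k x_A (w)))) : B
          x_A : A
        (p x_A) : B
          (w) : A
          x_A : A
        (k (w) x_A) : B
      (s (p x_A) (k (w) x_A)) : A
          (w) : A
        (p (w)) : B
          (w) : A
        (p (w)) : B
      (s (p (w)) (p (w))) : A
    (k (s (p x_A) (k (w) x_A)) (s (p (w)) (p (w)))) : B
  (s (k (s (k x_A (w)) (u)) (s x_B (k x_A (w)))) (k (s (p x_A) (k (w) x_A)) (s (p (w)) (p (w))))) : A
          (u) : B
        (p (u)) : ✗ arg 0 at [1, 0, 0, 0, 0] has sort B, expected A
          x_A : A
        (p x_A) : B
          x_A : A
          x_A : A
        (k x_A x_A) : B
          x_A : A
          x_A : A
        (k x_A x_A) : B
      (s (k x_A x_A) (k x_A x_A)) : A
      x_A : A
    (k (s (k x_A x_A) (k x_A x_A)) x_A) : B

ill-sorted at position [1, 0, 0, 0, 0]: expected A, got B


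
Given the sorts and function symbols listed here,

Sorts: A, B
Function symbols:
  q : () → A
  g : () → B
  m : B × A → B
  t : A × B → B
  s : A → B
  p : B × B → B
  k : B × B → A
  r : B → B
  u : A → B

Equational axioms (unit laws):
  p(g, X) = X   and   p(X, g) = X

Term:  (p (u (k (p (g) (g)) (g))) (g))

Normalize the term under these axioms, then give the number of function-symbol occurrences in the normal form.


size = 4

1. (p (u (k (p (g) (g)) (g))) (g))  →  (u (k (p (g) (g)) (g)))
2. (u (k (p (g) (g)) (g)))  →  (u (k (g) (g)))
normal form: (u (k (g) (g)))


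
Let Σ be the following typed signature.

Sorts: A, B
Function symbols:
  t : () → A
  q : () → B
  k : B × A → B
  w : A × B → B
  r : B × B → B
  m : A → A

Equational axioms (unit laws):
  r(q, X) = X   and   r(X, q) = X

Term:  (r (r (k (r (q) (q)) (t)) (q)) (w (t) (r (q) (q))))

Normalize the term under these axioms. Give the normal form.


normal form = (r (k (q) (t)) (w (t) (q)))

1. (r (r (k (r (q) (q)) (t)) (q)) (w (t) (r (q) (q))))  →  (r (k (r (q) (q)) (t)) (w (t) (r (q) (q))))
2. (r (k (r (q) (q)) (t)) (w (t) (r (q) (q))))  →  (r (k (q) (t)) (w (t) (r (q) (q))))
3. (r (k (q) (t)) (w (t) (r (q) (q))))  →  (r (k (q) (t)) (w (t) (q)))


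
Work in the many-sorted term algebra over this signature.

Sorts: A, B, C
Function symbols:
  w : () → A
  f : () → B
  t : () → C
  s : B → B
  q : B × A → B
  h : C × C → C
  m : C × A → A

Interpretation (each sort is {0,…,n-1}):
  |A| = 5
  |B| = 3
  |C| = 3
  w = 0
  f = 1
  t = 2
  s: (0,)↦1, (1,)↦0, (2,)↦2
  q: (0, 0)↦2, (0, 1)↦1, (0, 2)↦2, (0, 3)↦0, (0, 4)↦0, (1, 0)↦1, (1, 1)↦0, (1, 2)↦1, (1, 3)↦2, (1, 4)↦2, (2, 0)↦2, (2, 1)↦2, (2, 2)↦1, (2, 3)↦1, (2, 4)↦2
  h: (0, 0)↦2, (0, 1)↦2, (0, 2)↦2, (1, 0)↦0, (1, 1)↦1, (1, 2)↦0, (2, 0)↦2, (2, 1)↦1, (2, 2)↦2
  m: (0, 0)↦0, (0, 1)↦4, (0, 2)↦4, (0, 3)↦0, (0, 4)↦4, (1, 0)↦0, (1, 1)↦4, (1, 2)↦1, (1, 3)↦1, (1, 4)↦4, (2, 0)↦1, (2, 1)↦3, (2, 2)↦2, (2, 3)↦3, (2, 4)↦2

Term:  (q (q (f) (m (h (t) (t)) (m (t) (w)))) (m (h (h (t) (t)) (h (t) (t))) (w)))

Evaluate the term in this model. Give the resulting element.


value = 2

  f = 1
  t = 2
  t = 2
  (h (t) (t)) = h(2, 2) = 2
  t = 2
  w = 0
  (m (t) (w)) = m(2, 0) = 1
  (m (h (t) (t)) (m (t) (w))) = m(2, 1) = 3
  (q (f) (m (h (t) (t)) (m (t) (w)))) = q(1, 3) = 2
  t = 2
  t = 2
  (h (t) (t)) = h(2, 2) = 2
  t = 2
  t = 2
  (h (t) (t)) = h(2, 2) = 2
  (h (h (t) (t)) (h (t) (t))) = h(2, 2) = 2
  w = 0
  (m (h (h (t) (t)) (h (t) (t))) (w)) = m(2, 0) = 1
  (q (q (f) (m (h (t) (t)) (m (t) (w)))) (m (h (h (t) (t)) (h (t) (t))) (w))) = q(2, 1) = 2


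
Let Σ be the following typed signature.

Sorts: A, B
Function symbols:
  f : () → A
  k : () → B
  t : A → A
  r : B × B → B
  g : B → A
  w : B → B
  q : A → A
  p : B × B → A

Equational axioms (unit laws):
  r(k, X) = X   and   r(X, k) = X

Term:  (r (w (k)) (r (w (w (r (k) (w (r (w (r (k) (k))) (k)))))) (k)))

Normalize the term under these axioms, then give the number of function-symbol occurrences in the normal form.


1. (r (w (k)) (r (w (w (r (k) (w (r (w (r (k) (k))) (k)))))) (k)))  →  (r (w (k)) (w (w (r (k) (w (r (w (r (k) (k))) (k)))))))
2. (r (w (k)) (w (w (r (k) (w (r (w (r (k) (k))) (k)))))))  →  (r (w (k)) (w (w (w (r (w (r (k) (k))) (k))))))
3. (r (w (k)) (w (w (w (r (w (r (k) (k))) (k))))))  →  (r (w (k)) (w (w (w (w (r (k) (k)))))))
4. (r (w (k)) (w (w (w (w (r (k) (k)))))))  →  (r (w (k)) (w (w (w (w (k))))))
normal form: (r (w (k)) (w (w (w (w (k))))))

size = 8


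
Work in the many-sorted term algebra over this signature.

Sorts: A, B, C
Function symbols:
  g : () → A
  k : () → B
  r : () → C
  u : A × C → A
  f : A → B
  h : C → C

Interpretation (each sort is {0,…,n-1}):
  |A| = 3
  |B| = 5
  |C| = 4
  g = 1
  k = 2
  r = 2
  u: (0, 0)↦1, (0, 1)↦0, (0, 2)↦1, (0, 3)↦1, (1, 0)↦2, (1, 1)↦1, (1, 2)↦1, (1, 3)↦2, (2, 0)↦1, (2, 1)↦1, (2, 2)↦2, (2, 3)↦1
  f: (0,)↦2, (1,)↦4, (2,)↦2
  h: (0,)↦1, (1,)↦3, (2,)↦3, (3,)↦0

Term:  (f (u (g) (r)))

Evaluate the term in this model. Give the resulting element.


value = 4

  g = 1
  r = 2
  (u (g) (r)) = u(1, 2) = 1
  (f (u (g) (r))) = f(1,) = 4


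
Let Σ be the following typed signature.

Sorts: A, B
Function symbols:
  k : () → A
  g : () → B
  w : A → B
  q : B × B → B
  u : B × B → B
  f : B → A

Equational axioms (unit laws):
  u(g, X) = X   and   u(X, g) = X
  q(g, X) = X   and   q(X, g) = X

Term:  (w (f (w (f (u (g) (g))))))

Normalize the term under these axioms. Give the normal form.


1. (w (f (w (f (u (g) (g))))))  →  (w (f (w (f (g)))))

normal form = (w (f (w (f (g)))))


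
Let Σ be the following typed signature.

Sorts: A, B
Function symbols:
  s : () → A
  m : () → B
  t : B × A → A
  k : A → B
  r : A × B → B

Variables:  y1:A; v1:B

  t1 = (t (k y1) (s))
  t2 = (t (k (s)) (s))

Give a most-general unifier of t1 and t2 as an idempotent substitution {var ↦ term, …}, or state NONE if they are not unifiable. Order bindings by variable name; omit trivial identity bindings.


{y1 ↦ (s)}


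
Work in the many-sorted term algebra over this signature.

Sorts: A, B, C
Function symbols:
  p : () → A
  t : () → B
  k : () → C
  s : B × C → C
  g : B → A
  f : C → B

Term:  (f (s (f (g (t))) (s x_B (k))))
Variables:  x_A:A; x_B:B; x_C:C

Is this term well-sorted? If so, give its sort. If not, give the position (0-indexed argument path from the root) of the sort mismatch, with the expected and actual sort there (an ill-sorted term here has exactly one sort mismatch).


ill-sorted at position [0, 0, 0]: expected C, got A

        (t) : B
      (g (t)) : A
    (f (g (t))) : ✗ arg 0 at [0, 0, 0] has sort A, expected C
      x_B : B
      (k) : C
    (s x_B (k)) : C


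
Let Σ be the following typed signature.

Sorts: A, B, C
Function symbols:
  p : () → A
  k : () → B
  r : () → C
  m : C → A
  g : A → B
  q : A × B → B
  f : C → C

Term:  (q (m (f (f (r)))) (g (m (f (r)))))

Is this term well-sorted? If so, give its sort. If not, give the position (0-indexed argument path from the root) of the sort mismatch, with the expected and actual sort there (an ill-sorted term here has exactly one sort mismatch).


well-sorted; sort = B

        (r) : C
      (f (r)) : C
    (f (f (r))) : C
  (m (f (f (r)))) : A
        (r) : C
      (f (r)) : C
    (m (f (r))) : A
  (g (m (f (r)))) : B
(q (m (f (f (r)))) (g (m (f (r))))) : B


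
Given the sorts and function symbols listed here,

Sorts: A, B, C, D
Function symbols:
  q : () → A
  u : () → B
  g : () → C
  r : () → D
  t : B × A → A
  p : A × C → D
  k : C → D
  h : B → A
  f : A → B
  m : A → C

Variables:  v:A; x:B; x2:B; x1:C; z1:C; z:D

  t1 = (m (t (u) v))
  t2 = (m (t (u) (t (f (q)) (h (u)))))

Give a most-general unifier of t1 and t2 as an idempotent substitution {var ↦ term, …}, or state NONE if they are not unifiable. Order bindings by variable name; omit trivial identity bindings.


{v ↦ (t (f (q)) (h (u)))}


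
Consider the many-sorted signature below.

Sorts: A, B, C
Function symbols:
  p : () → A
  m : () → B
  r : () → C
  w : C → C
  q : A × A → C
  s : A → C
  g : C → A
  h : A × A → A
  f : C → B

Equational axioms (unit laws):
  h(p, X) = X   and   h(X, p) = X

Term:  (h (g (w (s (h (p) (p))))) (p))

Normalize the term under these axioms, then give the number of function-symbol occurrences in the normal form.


1. (h (g (w (s (h (p) (p))))) (p))  →  (g (w (s (h (p) (p)))))
2. (g (w (s (h (p) (p)))))  →  (g (w (s (p))))
normal form: (g (w (s (p))))

size = 4


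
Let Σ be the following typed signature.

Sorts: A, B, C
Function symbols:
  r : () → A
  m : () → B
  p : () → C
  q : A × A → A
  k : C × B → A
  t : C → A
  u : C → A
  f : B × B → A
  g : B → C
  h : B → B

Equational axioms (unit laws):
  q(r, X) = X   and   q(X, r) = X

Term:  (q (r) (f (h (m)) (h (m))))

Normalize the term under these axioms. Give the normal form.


normal form = (f (h (m)) (h (m)))

1. (q (r) (f (h (m)) (h (m))))  →  (f (h (m)) (h (m)))


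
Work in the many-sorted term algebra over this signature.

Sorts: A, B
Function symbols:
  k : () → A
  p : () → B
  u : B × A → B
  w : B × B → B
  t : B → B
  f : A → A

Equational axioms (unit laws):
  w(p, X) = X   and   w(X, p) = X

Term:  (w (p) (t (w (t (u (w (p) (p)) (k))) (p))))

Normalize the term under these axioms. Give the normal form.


normal form = (t (t (u (p) (k))))

1. (w (p) (t (w (t (u (w (p) (p)) (k))) (p))))  →  (t (w (t (u (w (p) (p)) (k))) (p)))
2. (t (w (t (u (w (p) (p)) (k))) (p)))  →  (t (t (u (w (p) (p)) (k))))
3. (t (t (u (w (p) (p)) (k))))  →  (t (t (u (p) (k))))


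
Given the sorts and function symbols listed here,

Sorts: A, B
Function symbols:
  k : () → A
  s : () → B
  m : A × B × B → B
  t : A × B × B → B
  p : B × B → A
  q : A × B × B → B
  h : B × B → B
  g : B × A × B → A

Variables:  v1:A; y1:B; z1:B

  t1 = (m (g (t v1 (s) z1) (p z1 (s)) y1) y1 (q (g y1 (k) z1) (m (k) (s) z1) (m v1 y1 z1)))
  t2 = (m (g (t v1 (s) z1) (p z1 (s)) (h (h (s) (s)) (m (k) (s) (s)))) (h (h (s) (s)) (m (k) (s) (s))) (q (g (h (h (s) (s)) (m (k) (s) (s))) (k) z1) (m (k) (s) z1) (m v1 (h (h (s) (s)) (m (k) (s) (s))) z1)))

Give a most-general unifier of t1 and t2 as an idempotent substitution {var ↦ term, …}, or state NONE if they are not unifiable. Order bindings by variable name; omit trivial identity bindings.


{y1 ↦ (h (h (s) (s)) (m (k) (s) (s)))}


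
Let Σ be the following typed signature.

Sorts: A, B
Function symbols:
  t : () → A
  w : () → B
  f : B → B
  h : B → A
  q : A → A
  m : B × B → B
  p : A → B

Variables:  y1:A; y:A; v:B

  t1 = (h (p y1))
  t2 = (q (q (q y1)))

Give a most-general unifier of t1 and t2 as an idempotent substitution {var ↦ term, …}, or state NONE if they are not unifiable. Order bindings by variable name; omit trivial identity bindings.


NONE (not unifiable)

head clash or occurs-check failure — not unifiable


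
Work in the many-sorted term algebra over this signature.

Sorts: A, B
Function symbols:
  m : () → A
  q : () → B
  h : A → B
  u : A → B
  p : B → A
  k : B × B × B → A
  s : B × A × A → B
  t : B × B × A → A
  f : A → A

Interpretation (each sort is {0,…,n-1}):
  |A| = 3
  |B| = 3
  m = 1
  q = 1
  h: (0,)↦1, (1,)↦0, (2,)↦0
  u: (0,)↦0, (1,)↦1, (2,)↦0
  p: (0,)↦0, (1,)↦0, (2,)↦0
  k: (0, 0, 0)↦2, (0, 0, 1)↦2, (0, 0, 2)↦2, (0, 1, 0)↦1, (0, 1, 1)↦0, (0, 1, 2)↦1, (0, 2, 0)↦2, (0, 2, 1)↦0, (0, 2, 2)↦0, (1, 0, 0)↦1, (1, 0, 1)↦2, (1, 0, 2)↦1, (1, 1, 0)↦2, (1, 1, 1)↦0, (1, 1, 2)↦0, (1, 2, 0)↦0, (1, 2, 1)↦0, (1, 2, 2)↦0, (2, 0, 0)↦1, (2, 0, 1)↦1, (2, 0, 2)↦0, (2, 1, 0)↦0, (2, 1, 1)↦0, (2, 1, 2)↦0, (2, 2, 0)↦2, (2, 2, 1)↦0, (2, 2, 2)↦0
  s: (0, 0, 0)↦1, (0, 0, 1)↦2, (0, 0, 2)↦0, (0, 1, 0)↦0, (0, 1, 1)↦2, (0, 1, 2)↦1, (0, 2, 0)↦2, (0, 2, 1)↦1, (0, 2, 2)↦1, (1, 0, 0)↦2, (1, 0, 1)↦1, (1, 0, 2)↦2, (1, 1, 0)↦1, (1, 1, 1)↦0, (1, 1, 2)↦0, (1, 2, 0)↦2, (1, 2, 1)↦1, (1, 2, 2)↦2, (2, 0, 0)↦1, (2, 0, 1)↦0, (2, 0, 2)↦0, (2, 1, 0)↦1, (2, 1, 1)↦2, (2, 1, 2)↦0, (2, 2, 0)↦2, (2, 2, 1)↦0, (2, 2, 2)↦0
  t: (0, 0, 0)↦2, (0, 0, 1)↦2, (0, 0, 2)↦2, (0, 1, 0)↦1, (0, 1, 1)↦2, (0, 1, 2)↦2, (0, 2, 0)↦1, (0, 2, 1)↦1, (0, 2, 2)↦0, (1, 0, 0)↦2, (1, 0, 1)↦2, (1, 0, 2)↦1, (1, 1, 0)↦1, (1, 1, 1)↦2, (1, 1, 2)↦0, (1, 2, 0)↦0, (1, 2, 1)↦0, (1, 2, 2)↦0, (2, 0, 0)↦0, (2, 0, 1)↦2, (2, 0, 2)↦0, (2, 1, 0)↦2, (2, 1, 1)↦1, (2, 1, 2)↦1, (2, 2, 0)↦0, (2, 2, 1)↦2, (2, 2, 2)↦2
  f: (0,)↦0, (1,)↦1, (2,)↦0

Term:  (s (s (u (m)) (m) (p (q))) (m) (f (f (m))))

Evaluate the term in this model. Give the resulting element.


  m = 1
  (u (m)) = u(1,) = 1
  m = 1
  q = 1
  (p (q)) = p(1,) = 0
  (s (u (m)) (m) (p (q))) = s(1, 1, 0) = 1
  m = 1
  m = 1
  (f (m)) = f(1,) = 1
  (f (f (m))) = f(1,) = 1
  (s (s (u (m)) (m) (p (q))) (m) (f (f (m)))) = s(1, 1, 1) = 0

value = 0


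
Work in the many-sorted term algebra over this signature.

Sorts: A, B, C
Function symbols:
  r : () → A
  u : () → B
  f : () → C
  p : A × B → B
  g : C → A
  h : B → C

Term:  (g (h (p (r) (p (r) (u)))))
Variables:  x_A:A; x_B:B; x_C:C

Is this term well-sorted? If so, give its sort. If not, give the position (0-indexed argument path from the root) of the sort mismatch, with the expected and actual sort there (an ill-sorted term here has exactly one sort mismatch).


      (r) : A
        (r) : A
        (u) : B
      (p (r) (u)) : B
    (p (r) (p (r) (u))) : B
  (h (p (r) (p (r) (u)))) : C
(g (h (p (r) (p (r) (u))))) : A

well-sorted; sort = A


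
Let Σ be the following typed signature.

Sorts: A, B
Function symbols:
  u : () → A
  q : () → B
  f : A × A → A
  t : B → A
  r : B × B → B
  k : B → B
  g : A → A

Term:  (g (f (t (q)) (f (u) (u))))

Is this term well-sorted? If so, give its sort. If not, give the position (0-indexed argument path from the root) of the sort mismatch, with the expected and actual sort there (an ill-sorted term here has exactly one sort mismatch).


well-sorted; sort = A

      (q) : B
    (t (q)) : A
      (u) : A
      (u) : A
    (f (u) (u)) : A
  (f (t (q)) (f (u) (u))) : A
(g (f (t (q)) (f (u) (u)))) : A


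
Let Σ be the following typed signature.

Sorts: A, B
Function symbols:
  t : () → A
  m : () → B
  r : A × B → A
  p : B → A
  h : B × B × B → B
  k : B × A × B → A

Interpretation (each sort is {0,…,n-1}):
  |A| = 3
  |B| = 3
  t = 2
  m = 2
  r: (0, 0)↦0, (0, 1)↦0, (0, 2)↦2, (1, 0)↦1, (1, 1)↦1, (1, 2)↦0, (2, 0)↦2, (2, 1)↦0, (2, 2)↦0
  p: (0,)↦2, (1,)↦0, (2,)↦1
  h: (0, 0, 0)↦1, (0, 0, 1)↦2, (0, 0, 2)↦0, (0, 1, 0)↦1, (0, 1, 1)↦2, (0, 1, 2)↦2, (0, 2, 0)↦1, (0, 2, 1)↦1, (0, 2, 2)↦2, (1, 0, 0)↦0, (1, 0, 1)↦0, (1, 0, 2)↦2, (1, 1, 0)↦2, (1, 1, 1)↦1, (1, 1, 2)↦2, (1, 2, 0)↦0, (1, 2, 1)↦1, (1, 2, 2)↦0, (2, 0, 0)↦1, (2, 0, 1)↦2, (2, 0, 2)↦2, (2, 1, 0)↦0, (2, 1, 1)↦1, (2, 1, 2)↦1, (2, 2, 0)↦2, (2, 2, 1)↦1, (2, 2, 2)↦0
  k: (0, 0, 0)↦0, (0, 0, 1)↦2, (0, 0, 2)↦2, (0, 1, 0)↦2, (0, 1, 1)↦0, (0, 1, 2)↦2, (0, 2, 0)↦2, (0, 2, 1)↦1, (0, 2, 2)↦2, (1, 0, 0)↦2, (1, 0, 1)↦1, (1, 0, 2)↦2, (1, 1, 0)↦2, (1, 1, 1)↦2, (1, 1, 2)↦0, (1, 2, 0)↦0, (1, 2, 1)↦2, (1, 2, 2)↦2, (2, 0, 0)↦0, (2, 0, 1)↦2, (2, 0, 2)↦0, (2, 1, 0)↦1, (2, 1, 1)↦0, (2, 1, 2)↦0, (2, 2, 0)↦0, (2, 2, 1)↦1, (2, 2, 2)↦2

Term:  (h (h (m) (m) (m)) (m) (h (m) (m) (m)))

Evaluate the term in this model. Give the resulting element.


  m = 2
  m = 2
  m = 2
  (h (m) (m) (m)) = h(2, 2, 2) = 0
  m = 2
  m = 2
  m = 2
  m = 2
  (h (m) (m) (m)) = h(2, 2, 2) = 0
  (h (h (m) (m) (m)) (m) (h (m) (m) (m))) = h(0, 2, 0) = 1

value = 1


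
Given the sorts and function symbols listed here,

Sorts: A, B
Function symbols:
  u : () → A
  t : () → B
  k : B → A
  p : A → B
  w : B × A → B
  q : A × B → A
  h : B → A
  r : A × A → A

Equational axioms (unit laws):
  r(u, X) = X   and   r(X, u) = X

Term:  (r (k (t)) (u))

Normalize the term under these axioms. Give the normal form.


1. (r (k (t)) (u))  →  (k (t))

normal form = (k (t))


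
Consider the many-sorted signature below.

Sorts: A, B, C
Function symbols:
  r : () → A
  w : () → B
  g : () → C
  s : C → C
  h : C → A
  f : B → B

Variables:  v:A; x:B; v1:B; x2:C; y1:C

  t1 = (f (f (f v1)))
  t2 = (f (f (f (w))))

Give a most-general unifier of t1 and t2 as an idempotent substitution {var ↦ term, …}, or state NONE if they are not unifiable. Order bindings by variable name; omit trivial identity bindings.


{v1 ↦ (w)}


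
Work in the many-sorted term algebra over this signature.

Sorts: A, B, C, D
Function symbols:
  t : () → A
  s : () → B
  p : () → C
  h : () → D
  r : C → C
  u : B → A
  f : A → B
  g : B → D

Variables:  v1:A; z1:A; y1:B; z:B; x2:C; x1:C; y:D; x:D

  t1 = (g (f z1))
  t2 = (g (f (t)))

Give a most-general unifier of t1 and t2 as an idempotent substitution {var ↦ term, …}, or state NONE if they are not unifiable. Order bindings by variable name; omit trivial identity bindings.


{z1 ↦ (t)}


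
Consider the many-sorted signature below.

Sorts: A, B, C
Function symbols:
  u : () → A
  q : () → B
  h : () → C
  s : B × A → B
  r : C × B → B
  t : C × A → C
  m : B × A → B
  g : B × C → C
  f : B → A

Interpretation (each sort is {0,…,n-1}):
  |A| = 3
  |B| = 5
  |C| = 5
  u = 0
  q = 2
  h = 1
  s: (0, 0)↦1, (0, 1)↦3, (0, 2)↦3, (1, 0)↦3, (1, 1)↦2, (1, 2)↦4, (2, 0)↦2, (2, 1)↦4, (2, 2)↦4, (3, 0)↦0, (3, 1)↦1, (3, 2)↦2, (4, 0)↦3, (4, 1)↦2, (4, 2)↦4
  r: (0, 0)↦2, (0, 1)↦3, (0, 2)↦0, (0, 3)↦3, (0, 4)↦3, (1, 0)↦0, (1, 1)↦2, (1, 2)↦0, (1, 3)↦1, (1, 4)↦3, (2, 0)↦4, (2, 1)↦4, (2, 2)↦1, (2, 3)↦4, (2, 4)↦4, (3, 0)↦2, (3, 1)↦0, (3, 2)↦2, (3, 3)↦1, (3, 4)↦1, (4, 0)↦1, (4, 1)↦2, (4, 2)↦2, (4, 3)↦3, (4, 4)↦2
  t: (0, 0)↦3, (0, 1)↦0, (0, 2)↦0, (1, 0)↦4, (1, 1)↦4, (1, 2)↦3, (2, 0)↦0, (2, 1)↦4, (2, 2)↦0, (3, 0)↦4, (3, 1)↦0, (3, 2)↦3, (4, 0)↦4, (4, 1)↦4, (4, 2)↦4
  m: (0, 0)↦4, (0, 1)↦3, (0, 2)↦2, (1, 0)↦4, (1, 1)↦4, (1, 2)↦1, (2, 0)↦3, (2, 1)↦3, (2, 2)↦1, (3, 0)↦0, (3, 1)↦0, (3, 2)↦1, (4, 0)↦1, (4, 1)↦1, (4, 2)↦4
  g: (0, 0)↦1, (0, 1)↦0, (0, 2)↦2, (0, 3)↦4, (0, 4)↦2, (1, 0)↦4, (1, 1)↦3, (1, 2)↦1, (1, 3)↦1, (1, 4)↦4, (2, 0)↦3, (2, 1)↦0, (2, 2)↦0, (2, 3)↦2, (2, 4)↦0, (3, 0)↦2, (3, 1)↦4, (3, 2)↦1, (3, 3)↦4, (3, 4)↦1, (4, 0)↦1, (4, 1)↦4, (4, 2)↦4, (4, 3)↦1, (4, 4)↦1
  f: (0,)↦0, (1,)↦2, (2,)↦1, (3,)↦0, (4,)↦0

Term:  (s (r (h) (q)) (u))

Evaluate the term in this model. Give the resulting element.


  h = 1
  q = 2
  (r (h) (q)) = r(1, 2) = 0
  u = 0
  (s (r (h) (q)) (u)) = s(0, 0) = 1

value = 1


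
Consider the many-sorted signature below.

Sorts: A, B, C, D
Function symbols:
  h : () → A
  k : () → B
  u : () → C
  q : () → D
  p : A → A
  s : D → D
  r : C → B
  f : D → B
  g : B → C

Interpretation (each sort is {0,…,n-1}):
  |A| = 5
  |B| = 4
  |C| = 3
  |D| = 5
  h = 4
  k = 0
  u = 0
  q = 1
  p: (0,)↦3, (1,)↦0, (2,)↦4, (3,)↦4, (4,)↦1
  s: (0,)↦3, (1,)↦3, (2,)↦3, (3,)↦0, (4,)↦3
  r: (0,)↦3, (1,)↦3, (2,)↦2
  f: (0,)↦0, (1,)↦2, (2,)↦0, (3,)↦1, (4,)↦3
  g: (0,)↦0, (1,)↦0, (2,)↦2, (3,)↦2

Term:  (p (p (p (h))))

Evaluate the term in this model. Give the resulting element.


  h = 4
  (p (h)) = p(4,) = 1
  (p (p (h))) = p(1,) = 0
  (p (p (p (h)))) = p(0,) = 3

value = 3


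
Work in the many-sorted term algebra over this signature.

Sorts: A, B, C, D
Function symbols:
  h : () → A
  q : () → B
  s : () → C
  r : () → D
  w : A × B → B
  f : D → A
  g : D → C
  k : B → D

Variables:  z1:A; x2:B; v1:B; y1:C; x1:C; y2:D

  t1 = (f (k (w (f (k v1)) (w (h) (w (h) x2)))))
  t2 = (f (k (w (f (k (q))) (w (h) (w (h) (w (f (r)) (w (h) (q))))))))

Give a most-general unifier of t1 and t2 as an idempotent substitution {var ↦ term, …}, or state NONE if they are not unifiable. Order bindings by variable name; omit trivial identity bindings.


{v1 ↦ (q), x2 ↦ (w (f (r)) (w (h) (q)))}


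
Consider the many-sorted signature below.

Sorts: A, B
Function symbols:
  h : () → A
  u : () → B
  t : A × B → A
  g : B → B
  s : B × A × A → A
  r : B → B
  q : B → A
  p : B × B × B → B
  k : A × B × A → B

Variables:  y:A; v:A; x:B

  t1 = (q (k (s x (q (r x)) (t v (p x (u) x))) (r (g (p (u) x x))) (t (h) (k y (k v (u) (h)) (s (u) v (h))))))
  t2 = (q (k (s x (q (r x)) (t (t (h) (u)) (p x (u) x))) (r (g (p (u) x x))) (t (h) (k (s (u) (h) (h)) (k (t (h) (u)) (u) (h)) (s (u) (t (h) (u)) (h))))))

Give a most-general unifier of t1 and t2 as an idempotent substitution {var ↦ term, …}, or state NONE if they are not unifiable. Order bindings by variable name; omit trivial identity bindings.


{v ↦ (t (h) (u)), y ↦ (s (u) (h) (h))}


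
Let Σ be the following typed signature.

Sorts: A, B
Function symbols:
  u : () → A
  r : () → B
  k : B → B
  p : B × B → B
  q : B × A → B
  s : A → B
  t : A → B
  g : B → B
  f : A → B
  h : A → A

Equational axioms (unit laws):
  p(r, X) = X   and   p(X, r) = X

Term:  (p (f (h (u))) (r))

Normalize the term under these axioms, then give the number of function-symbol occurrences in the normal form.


1. (p (f (h (u))) (r))  →  (f (h (u)))
normal form: (f (h (u)))

size = 3


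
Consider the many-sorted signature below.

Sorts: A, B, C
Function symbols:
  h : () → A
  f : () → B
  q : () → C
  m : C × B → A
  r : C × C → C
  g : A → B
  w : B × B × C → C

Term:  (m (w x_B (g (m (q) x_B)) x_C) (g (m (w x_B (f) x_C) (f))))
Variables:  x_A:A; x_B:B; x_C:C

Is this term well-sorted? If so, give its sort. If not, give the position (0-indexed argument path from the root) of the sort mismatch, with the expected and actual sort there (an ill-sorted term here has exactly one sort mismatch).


    x_B : B
        (q) : C
        x_B : B
      (m (q) x_B) : A
    (g (m (q) x_B)) : B
    x_C : C
  (w x_B (g (m (q) x_B)) x_C) : C
        x_B : B
        (f) : B
        x_C : C
      (w x_B (f) x_C) : C
      (f) : B
    (m (w x_B (f) x_C) (f)) : A
  (g (m (w x_B (f) x_C) (f))) : B
(m (w x_B (g (m (q) x_B)) x_C) (g (m (w x_B (f) x_C) (f)))) : A

well-sorted; sort = A


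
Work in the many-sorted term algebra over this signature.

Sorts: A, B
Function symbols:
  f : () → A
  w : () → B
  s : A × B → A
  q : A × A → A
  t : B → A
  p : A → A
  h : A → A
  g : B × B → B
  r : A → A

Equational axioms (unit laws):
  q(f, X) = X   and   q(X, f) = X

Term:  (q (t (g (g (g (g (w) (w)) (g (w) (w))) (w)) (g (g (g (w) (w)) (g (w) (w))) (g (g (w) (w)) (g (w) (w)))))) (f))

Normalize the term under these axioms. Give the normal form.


1. (q (t (g (g (g (g (w) (w)) (g (w) (w))) (w)) (g (g (g (w) (w)) (g (w) (w))) (g (g (w) (w)) (g (w) (w)))))) (f))  →  (t (g (g (g (g (w) (w)) (g (w) (w))) (w)) (g (g (g (w) (w)) (g (w) (w))) (g (g (w) (w)) (g (w) (w))))))

normal form = (t (g (g (g (g (w) (w)) (g (w) (w))) (w)) (g (g (g (w) (w)) (g (w) (w))) (g (g (w) (w)) (g (w) (w))))))


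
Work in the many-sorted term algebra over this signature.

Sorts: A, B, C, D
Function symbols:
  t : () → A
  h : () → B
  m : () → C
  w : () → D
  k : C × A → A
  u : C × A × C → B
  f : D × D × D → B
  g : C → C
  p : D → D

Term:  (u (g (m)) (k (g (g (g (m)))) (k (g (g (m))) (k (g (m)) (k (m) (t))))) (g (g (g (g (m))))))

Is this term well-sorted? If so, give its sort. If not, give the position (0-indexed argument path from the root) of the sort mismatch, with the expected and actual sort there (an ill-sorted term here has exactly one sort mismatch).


    (m) : C
  (g (m)) : C
          (m) : C
        (g (m)) : C
      (g (g (m))) : C
    (g (g (g (m)))) : C
          (m) : C
        (g (m)) : C
      (g (g (m))) : C
          (m) : C
        (g (m)) : C
          (m) : C
          (t) : A
        (k (m) (t)) : A
      (k (g (m)) (k (m) (t))) : A
    (k (g (g (m))) (k (g (m)) (k (m) (t)))) : A
  (k (g (g (g (m)))) (k (g (g (m))) (k (g (m)) (k (m) (t))))) : A
          (m) : C
        (g (m)) : C
      (g (g (m))) : C
    (g (g (g (m)))) : C
  (g (g (g (g (m))))) : C
(u (g (m)) (k (g (g (g (m)))) (k (g (g (m))) (k (g (m)) (k (m) (t))))) (g (g (g (g (m)))))) : B

well-sorted; sort = B


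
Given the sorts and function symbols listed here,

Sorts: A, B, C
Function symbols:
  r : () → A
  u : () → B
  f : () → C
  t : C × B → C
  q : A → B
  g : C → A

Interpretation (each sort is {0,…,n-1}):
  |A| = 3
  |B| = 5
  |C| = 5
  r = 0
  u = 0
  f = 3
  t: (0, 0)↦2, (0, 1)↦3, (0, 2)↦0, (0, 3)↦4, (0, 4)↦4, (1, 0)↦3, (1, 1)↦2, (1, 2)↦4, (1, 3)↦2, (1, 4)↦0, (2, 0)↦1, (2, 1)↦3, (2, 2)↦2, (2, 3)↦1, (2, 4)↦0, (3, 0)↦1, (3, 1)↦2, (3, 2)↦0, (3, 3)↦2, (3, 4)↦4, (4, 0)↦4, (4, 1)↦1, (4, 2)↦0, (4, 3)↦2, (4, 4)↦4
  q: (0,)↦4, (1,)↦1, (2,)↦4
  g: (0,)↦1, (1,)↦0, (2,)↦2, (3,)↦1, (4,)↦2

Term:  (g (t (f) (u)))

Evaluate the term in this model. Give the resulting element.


value = 0

  f = 3
  u = 0
  (t (f) (u)) = t(3, 0) = 1
  (g (t (f) (u))) = g(1,) = 0


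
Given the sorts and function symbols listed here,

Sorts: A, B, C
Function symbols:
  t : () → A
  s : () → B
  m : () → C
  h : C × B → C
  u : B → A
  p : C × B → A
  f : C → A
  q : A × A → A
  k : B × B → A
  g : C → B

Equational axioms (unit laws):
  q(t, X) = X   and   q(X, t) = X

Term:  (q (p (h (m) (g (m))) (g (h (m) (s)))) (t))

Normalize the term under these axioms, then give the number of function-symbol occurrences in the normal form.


size = 9

1. (q (p (h (m) (g (m))) (g (h (m) (s)))) (t))  →  (p (h (m) (g (m))) (g (h (m) (s))))
normal form: (p (h (m) (g (m))) (g (h (m) (s))))


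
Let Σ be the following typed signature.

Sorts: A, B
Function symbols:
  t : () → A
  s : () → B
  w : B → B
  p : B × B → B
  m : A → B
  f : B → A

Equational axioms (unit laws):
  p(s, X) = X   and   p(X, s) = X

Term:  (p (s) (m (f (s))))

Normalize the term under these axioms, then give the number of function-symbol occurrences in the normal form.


size = 3

1. (p (s) (m (f (s))))  →  (m (f (s)))
normal form: (m (f (s)))


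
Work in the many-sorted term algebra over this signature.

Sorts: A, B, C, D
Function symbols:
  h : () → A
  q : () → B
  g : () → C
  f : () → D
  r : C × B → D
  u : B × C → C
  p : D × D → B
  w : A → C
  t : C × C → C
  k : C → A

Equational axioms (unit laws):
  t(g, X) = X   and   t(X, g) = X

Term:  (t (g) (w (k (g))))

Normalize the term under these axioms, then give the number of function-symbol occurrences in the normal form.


size = 3

1. (t (g) (w (k (g))))  →  (w (k (g)))
normal form: (w (k (g)))


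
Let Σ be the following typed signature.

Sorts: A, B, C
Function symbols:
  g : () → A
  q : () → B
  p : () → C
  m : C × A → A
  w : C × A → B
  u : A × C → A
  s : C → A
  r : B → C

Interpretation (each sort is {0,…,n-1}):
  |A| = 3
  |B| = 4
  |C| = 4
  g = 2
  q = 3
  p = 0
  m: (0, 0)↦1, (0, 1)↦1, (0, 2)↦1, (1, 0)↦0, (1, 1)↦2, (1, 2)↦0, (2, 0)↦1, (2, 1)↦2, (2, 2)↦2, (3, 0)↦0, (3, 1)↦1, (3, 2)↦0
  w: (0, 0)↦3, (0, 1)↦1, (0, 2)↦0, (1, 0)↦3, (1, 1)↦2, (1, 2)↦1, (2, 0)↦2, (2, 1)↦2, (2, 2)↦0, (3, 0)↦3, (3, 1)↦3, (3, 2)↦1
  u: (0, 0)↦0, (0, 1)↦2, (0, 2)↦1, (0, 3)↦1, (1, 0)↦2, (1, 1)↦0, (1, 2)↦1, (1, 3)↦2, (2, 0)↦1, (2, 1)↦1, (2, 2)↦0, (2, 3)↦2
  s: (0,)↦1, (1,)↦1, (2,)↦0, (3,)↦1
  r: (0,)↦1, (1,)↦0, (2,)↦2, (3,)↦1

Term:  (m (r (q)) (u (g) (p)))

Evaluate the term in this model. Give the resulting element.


  q = 3
  (r (q)) = r(3,) = 1
  g = 2
  p = 0
  (u (g) (p)) = u(2, 0) = 1
  (m (r (q)) (u (g) (p))) = m(1, 1) = 2

value = 2


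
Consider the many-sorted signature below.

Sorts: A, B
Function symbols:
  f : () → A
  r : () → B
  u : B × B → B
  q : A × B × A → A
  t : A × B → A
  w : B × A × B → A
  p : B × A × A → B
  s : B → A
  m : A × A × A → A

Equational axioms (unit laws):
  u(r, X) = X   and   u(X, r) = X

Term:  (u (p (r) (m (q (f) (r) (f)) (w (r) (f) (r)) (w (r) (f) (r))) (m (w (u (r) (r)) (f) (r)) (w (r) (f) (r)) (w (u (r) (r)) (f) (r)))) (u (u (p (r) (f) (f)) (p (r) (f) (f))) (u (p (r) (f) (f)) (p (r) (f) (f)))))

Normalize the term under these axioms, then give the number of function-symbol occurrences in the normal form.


1. (u (p (r) (m (q (f) (r) (f)) (w (r) (f) (r)) (w (r) (f) (r))) (m (w (u (r) (r)) (f) (r)) (w (r) (f) (r)) (w (u (r) (r)) (f) (r)))) (u (u (p (r) (f) (f)) (p (r) (f) (f))) (u (p (r) (f) (f)) (p (r) (f) (f)))))  →  (u (p (r) (m (q (f) (r) (f)) (w (r) (f) (r)) (w (r) (f) (r))) (m (w (r) (f) (r)) (w (r) (f) (r)) (w (u (r) (r)) (f) (r)))) (u (u (p (r) (f) (f)) (p (r) (f) (f))) (u (p (r) (f) (f)) (p (r) (f) (f)))))
2. (u (p (r) (m (q (f) (r) (f)) (w (r) (f) (r)) (w (r) (f) (r))) (m (w (r) (f) (r)) (w (r) (f) (r)) (w (u (r) (r)) (f) (r)))) (u (u (p (r) (f) (f)) (p (r) (f) (f))) (u (p (r) (f) (f)) (p (r) (f) (f)))))  →  (u (p (r) (m (q (f) (r) (f)) (w (r) (f) (r)) (w (r) (f) (r))) (m (w (r) (f) (r)) (w (r) (f) (r)) (w (r) (f) (r)))) (u (u (p (r) (f) (f)) (p (r) (f) (f))) (u (p (r) (f) (f)) (p (r) (f) (f)))))
normal form: (u (p (r) (m (q (f) (r) (f)) (w (r) (f) (r)) (w (r) (f) (r))) (m (w (r) (f) (r)) (w (r) (f) (r)) (w (r) (f) (r)))) (u (u (p (r) (f) (f)) (p (r) (f) (f))) (u (p (r) (f) (f)) (p (r) (f) (f)))))

size = 48


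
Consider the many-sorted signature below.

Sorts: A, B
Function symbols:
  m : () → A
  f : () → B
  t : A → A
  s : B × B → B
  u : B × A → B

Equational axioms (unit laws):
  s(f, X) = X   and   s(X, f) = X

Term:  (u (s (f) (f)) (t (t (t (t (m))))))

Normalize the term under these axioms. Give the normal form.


1. (u (s (f) (f)) (t (t (t (t (m))))))  →  (u (f) (t (t (t (t (m))))))

normal form = (u (f) (t (t (t (t (m))))))


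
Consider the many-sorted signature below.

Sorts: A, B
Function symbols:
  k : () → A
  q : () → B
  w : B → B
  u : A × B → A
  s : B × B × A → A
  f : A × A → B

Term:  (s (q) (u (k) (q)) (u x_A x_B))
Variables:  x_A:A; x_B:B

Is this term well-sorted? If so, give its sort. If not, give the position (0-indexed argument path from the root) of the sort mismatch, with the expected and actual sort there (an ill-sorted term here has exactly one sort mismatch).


ill-sorted at position [1]: expected B, got A

  (q) : B
    (k) : A
    (q) : B
  (u (k) (q)) : A
    x_A : A
    x_B : B
  (u x_A x_B) : A
(s (q) (u (k) (q)) (u x_A x_B)) : ✗ arg 1 at [1] has sort A, expected B


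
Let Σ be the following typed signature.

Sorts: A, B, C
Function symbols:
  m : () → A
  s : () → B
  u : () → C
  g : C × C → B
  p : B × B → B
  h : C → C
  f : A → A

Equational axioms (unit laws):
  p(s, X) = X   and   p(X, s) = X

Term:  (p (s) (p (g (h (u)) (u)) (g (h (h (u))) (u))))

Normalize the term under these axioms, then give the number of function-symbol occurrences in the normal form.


size = 10

1. (p (s) (p (g (h (u)) (u)) (g (h (h (u))) (u))))  →  (p (g (h (u)) (u)) (g (h (h (u))) (u)))
normal form: (p (g (h (u)) (u)) (g (h (h (u))) (u)))
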